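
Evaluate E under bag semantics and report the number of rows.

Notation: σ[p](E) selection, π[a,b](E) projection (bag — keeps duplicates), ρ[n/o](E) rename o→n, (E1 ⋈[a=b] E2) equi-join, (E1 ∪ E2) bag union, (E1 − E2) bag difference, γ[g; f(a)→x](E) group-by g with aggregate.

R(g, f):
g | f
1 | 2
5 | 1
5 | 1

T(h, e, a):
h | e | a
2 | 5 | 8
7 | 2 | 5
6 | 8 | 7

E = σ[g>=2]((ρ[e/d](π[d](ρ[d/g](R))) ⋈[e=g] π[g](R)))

Stepwise |·|:
  R → 3
  ρ[d/g](R) → 3
  π[d](ρ[d/g](R)) → 3
  ρ[e/d](π[d](ρ[d/g](R))) → 3
  R → 3
  π[g](R) → 3
  (ρ[e/d](π[d](ρ[d/g](R))) ⋈[e=g] π[g](R)) → 5
  σ[g>=2]((ρ[e/d](π[d](ρ[d/g](R))) ⋈[e=g] π[g](R))) → 4

|E| = 4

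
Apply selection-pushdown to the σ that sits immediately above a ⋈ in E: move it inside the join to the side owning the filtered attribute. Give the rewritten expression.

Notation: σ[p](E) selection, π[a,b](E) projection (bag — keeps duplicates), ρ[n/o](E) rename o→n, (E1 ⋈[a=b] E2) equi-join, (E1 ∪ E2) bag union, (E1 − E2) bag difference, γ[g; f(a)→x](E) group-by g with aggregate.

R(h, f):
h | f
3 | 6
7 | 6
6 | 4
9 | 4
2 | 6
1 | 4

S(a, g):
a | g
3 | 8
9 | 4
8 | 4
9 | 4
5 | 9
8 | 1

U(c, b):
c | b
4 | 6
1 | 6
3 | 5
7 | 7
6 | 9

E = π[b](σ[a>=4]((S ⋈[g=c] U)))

σ filters on a, owned by the left side.
E' = π[b]((σ[a>=4](S) ⋈[g=c] U))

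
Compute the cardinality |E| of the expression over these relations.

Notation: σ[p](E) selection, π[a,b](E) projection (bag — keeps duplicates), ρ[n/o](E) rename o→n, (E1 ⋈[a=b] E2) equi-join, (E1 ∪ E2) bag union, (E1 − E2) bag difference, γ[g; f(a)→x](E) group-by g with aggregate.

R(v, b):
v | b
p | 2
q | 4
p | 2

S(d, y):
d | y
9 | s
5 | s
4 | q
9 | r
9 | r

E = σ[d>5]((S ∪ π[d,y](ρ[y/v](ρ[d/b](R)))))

Row counts bottom-up:
  S → 5
  R → 3
  ρ[d/b](R) → 3
  ρ[y/v](ρ[d/b](R)) → 3
  π[d,y](ρ[y/v](ρ[d/b](R))) → 3
  (S ∪ π[d,y](ρ[y/v](ρ[d/b](R)))) → 8
  σ[d>5]((S ∪ π[d,y](ρ[y/v](ρ[d/b](R))))) → 3

|E| = 3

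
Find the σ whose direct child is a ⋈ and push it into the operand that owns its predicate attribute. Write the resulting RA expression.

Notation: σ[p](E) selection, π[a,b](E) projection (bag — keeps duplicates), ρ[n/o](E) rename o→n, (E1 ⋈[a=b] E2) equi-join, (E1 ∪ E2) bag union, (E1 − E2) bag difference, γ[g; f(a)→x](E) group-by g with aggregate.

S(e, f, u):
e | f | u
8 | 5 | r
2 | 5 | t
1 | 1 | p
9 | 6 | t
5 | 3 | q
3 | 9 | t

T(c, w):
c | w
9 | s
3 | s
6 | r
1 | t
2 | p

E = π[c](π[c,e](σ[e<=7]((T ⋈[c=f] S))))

σ filters on e, owned by the right side.
E' = π[c](π[c,e]((T ⋈[c=f] σ[e<=7](S))))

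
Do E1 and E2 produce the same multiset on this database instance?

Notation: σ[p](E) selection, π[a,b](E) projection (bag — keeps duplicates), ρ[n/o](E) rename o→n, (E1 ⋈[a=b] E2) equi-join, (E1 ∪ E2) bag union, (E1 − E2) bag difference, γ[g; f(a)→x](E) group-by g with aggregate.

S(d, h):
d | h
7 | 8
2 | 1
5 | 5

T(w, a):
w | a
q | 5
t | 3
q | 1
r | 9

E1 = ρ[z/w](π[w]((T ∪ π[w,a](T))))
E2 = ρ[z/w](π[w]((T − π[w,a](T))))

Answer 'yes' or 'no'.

E1 per-node cardinality:
  T → 4
  T → 4
  π[w,a](T) → 4
  (T ∪ π[w,a](T)) → 8
  π[w]((T ∪ π[w,a](T))) → 8
  ρ[z/w](π[w]((T ∪ π[w,a](T)))) → 8
E2 per-node cardinality:
  T → 4
  T → 4
  π[w,a](T) → 4
  (T − π[w,a](T)) → 0
  π[w]((T − π[w,a](T))) → 0
  ρ[z/w](π[w]((T − π[w,a](T)))) → 0

E1 result:
z
q
q
q
q
r
r
t
t
E2 result:
z
(0 rows)
Witness: ('t',) appears 2× in E1 but 0× in E2.

no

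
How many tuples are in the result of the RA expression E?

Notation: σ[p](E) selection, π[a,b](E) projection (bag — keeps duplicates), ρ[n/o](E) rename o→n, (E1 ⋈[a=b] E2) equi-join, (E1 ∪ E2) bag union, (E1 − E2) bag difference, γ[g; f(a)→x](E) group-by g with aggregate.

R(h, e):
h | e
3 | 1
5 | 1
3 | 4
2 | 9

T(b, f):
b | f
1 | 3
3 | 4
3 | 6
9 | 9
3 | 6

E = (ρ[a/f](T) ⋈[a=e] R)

Stepwise |·|:
  T → 5
  ρ[a/f](T) → 5
  R → 4
  (ρ[a/f](T) ⋈[a=e] R) → 2

|E| = 2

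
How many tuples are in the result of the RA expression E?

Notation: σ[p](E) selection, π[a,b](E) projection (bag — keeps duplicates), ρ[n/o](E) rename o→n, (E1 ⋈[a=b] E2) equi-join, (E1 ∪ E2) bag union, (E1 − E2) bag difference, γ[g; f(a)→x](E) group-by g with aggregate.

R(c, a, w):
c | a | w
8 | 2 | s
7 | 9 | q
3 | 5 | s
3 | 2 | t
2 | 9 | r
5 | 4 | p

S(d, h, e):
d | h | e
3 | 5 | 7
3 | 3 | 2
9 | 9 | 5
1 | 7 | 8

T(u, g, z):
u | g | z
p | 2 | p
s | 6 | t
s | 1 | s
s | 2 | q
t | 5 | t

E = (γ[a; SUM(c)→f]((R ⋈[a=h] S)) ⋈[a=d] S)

Subexpression sizes:
  R → 6
  S → 4
  (R ⋈[a=h] S) → 3
  γ[a; SUM(c)→f]((R ⋈[a=h] S)) → 2
  S → 4
  (γ[a; SUM(c)→f]((R ⋈[a=h] S)) ⋈[a=d] S) → 1

|E| = 1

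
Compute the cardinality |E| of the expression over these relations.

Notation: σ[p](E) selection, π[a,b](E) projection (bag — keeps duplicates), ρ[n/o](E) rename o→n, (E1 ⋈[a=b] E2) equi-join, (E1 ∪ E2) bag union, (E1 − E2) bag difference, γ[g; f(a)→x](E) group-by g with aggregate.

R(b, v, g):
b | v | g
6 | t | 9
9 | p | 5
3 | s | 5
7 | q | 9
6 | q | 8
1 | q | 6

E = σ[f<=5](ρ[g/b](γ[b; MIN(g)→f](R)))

Stepwise |·|:
  R → 6
  γ[b; MIN(g)→f](R) → 5
  ρ[g/b](γ[b; MIN(g)→f](R)) → 5
  σ[f<=5](ρ[g/b](γ[b; MIN(g)→f](R))) → 2

|E| = 2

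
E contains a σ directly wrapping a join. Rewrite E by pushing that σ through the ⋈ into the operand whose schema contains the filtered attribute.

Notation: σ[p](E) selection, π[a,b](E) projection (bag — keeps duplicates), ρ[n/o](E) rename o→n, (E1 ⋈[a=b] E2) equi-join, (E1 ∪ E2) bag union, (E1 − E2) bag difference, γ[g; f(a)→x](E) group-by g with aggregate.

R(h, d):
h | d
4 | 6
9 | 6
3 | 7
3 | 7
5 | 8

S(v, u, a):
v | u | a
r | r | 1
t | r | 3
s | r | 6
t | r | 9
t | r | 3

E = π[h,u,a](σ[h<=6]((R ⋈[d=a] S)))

σ filters on h, owned by the left side.
E' = π[h,u,a]((σ[h<=6](R) ⋈[d=a] S))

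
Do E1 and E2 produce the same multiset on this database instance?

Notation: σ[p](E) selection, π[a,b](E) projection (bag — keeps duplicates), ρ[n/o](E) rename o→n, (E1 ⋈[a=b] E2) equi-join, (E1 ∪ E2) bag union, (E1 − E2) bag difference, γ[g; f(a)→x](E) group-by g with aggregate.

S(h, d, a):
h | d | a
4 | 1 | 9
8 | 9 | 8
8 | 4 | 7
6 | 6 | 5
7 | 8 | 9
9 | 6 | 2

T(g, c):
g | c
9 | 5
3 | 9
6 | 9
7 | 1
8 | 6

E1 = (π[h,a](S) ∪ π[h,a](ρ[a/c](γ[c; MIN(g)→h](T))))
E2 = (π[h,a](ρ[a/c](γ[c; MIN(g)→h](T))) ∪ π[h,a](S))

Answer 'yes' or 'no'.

E1 stepwise |·|:
  S → 6
  π[h,a](S) → 6
  T → 5
  γ[c; MIN(g)→h](T) → 4
  ρ[a/c](γ[c; MIN(g)→h](T)) → 4
  π[h,a](ρ[a/c](γ[c; MIN(g)→h](T))) → 4
  (π[h,a](S) ∪ π[h,a](ρ[a/c](γ[c; MIN(g)→h](T)))) → 10
E2 stepwise |·|:
  T → 5
  γ[c; MIN(g)→h](T) → 4
  ρ[a/c](γ[c; MIN(g)→h](T)) → 4
  π[h,a](ρ[a/c](γ[c; MIN(g)→h](T))) → 4
  S → 6
  π[h,a](S) → 6
  (π[h,a](ρ[a/c](γ[c; MIN(g)→h](T))) ∪ π[h,a](S)) → 10

E1 and E2 produce the same multiset:
h | a
3 | 9
4 | 9
6 | 5
7 | 1
7 | 9
8 | 6
8 | 7
8 | 8
9 | 2
9 | 5

yes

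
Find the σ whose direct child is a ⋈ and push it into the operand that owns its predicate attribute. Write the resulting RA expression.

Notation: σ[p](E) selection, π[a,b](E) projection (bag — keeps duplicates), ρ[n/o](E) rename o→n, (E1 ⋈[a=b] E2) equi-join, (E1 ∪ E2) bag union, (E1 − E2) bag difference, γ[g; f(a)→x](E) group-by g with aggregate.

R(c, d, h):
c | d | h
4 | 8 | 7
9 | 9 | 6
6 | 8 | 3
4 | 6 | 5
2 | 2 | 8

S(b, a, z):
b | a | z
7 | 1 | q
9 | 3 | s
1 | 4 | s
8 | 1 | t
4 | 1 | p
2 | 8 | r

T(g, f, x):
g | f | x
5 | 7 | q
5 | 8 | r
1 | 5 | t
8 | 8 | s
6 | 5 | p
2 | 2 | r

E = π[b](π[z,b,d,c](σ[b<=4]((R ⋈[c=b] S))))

σ filters on b, owned by the right side.
E' = π[b](π[z,b,d,c]((R ⋈[c=b] σ[b<=4](S))))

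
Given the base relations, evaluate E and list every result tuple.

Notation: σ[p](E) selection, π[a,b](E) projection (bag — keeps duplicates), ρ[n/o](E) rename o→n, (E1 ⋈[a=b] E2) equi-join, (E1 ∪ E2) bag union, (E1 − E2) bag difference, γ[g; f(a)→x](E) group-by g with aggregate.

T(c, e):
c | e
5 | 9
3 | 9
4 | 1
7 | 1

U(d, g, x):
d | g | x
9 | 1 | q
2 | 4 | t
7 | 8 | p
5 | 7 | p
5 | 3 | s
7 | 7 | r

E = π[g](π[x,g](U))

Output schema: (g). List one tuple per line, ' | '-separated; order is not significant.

Per-node cardinality:
  U → 6
  π[x,g](U) → 6
  π[g](π[x,g](U)) → 6

== RESULT ==
g
1
3
4
7
7
8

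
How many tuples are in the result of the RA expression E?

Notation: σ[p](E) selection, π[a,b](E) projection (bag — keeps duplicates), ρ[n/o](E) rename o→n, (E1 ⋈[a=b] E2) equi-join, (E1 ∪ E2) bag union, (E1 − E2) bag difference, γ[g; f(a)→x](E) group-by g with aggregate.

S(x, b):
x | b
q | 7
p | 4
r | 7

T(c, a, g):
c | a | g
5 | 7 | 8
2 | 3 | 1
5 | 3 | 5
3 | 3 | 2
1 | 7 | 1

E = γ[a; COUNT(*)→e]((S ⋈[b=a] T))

Row counts bottom-up:
  S → 3
  T → 5
  (S ⋈[b=a] T) → 4
  γ[a; COUNT(*)→e]((S ⋈[b=a] T)) → 1

|E| = 1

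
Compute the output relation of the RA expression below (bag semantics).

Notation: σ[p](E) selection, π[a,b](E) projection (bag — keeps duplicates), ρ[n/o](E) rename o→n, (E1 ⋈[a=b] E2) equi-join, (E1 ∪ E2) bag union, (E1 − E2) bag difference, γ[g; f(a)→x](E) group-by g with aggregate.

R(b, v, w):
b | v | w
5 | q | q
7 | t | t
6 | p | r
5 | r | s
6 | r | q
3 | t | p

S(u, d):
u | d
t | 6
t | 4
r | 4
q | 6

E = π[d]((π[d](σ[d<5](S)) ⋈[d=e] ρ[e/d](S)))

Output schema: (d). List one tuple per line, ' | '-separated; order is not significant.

Row counts bottom-up:
  S → 4
  σ[d<5](S) → 2
  π[d](σ[d<5](S)) → 2
  S → 4
  ρ[e/d](S) → 4
  (π[d](σ[d<5](S)) ⋈[d=e] ρ[e/d](S)) → 4
  π[d]((π[d](σ[d<5](S)) ⋈[d=e] ρ[e/d](S))) → 4

== RESULT ==
d
4
4
4
4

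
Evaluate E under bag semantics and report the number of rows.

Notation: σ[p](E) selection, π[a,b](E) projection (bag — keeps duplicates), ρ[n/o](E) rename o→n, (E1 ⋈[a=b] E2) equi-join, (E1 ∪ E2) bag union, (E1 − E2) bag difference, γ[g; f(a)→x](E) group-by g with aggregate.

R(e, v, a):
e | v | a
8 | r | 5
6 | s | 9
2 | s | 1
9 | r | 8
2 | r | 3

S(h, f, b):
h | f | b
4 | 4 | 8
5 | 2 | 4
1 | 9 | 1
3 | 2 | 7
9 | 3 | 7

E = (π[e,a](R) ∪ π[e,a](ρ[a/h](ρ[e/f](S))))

Per-node cardinality:
  R → 5
  π[e,a](R) → 5
  S → 5
  ρ[e/f](S) → 5
  ρ[a/h](ρ[e/f](S)) → 5
  π[e,a](ρ[a/h](ρ[e/f](S))) → 5
  (π[e,a](R) ∪ π[e,a](ρ[a/h](ρ[e/f](S)))) → 10

|E| = 10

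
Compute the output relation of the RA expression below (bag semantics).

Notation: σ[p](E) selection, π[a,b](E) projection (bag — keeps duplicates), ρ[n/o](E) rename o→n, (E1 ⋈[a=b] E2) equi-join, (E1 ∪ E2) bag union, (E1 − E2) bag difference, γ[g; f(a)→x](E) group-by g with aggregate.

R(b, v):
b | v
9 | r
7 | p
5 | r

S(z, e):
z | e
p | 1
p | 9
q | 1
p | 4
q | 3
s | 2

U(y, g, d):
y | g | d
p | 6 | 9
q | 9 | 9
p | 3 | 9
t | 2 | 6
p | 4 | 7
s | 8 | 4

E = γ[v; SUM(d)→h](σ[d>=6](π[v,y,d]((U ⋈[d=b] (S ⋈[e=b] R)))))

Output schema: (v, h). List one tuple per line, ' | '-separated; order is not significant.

Row counts bottom-up:
  U → 6
  S → 6
  R → 3
  (S ⋈[e=b] R) → 1
  (U ⋈[d=b] (S ⋈[e=b] R)) → 3
  π[v,y,d]((U ⋈[d=b] (S ⋈[e=b] R))) → 3
  σ[d>=6](π[v,y,d]((U ⋈[d=b] (S ⋈[e=b] R)))) → 3
  γ[v; SUM(d)→h](σ[d>=6](π[v,y,d]((U ⋈[d=b] (S ⋈[e=b] R))))) → 1

== RESULT ==
v | h
r | 27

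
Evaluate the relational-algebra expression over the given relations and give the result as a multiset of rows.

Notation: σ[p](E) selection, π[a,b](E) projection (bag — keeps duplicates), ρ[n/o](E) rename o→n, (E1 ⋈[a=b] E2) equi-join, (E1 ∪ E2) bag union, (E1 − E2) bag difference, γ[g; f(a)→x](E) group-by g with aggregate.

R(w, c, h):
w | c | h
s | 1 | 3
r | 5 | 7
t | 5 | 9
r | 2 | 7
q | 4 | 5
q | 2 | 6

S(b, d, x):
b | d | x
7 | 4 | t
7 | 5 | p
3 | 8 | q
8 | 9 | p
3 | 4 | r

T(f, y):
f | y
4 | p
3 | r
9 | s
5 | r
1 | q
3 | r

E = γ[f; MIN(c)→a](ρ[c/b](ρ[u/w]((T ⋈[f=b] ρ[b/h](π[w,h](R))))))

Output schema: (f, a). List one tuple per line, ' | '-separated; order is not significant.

Per-node cardinality:
  T → 6
  R → 6
  π[w,h](R) → 6
  ρ[b/h](π[w,h](R)) → 6
  (T ⋈[f=b] ρ[b/h](π[w,h](R))) → 4
  ρ[u/w]((T ⋈[f=b] ρ[b/h](π[w,h](R)))) → 4
  ρ[c/b](ρ[u/w]((T ⋈[f=b] ρ[b/h](π[w,h](R))))) → 4
  γ[f; MIN(c)→a](ρ[c/b](ρ[u/w]((T ⋈[f=b] ρ[b/h](π[w,h](R)))))) → 3

== RESULT ==
f | a
3 | 3
5 | 5
9 | 9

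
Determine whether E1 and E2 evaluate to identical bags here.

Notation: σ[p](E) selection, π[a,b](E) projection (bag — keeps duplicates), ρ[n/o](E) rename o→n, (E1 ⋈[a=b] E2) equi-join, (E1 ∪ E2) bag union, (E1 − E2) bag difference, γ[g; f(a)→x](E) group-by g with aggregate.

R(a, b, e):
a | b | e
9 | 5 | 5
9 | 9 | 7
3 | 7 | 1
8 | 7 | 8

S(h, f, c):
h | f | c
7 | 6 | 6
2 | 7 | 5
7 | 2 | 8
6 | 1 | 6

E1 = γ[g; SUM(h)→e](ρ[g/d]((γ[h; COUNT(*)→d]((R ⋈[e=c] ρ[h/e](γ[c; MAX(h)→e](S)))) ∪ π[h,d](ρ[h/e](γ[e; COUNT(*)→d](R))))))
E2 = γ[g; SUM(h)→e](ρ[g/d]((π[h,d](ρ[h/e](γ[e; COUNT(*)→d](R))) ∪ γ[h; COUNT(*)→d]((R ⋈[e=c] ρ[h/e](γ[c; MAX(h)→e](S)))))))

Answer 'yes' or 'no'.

E1 stepwise |·|:
  R → 4
  S → 4
  γ[c; MAX(h)→e](S) → 3
  ρ[h/e](γ[c; MAX(h)→e](S)) → 3
  (R ⋈[e=c] ρ[h/e](γ[c; MAX(h)→e](S))) → 2
  γ[h; COUNT(*)→d]((R ⋈[e=c] ρ[h/e](γ[c; MAX(h)→e](S)))) → 2
  R → 4
  γ[e; COUNT(*)→d](R) → 4
  ρ[h/e](γ[e; COUNT(*)→d](R)) → 4
  π[h,d](ρ[h/e](γ[e; COUNT(*)→d](R))) → 4
  (γ[h; COUNT(*)→d]((R ⋈[e=c] ρ[h/e](γ[c; MAX(h)→e](S)))) ∪ π[h,d](ρ[h/e](γ[e; COUNT(*)→d](R)))) → 6
  ρ[g/d]((γ[h; COUNT(*)→d]((R ⋈[e=c] ρ[h/e](γ[c; MAX(h)→e](S)))) ∪ π[h,d](ρ[h/e](γ[e; COUNT(*)→d](R))))) → 6
  γ[g; SUM(h)→e](ρ[g/d]((γ[h; COUNT(*)→d]((R ⋈[e=c] ρ[h/e](γ[c; MAX(h)→e](S)))) ∪ π[h,d](ρ[h/e](γ[e; COUNT(*)→d](R)))))) → 1
E2 stepwise |·|:
  R → 4
  γ[e; COUNT(*)→d](R) → 4
  ρ[h/e](γ[e; COUNT(*)→d](R)) → 4
  π[h,d](ρ[h/e](γ[e; COUNT(*)→d](R))) → 4
  R → 4
  S → 4
  γ[c; MAX(h)→e](S) → 3
  ρ[h/e](γ[c; MAX(h)→e](S)) → 3
  (R ⋈[e=c] ρ[h/e](γ[c; MAX(h)→e](S))) → 2
  γ[h; COUNT(*)→d]((R ⋈[e=c] ρ[h/e](γ[c; MAX(h)→e](S)))) → 2
  (π[h,d](ρ[h/e](γ[e; COUNT(*)→d](R))) ∪ γ[h; COUNT(*)→d]((R ⋈[e=c] ρ[h/e](γ[c; MAX(h)→e](S))))) → 6
  ρ[g/d]((π[h,d](ρ[h/e](γ[e; COUNT(*)→d](R))) ∪ γ[h; COUNT(*)→d]((R ⋈[e=c] ρ[h/e](γ[c; MAX(h)→e](S)))))) → 6
  γ[g; SUM(h)→e](ρ[g/d]((π[h,d](ρ[h/e](γ[e; COUNT(*)→d](R))) ∪ γ[h; COUNT(*)→d]((R ⋈[e=c] ρ[h/e](γ[c; MAX(h)→e](S))))))) → 1

E1 and E2 produce the same multiset:
g | e
1 | 30

yes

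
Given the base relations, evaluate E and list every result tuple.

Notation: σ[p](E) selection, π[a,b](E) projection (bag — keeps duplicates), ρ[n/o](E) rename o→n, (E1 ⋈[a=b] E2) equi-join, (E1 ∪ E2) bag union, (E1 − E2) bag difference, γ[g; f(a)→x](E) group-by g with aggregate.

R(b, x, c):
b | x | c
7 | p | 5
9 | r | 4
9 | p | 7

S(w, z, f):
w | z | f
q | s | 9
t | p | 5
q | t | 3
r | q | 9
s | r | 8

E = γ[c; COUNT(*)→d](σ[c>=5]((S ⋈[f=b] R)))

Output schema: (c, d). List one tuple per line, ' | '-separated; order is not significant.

Row counts bottom-up:
  S → 5
  R → 3
  (S ⋈[f=b] R) → 4
  σ[c>=5]((S ⋈[f=b] R)) → 2
  γ[c; COUNT(*)→d](σ[c>=5]((S ⋈[f=b] R))) → 1

== RESULT ==
c | d
7 | 2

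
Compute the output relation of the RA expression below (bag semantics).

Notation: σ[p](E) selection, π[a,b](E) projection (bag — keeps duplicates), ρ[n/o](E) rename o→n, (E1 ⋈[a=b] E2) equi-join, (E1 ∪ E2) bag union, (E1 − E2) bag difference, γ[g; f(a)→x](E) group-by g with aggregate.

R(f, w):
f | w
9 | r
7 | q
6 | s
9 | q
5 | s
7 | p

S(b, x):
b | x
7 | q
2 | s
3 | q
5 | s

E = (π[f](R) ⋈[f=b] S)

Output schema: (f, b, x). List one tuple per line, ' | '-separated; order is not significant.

Subexpression sizes:
  R → 6
  π[f](R) → 6
  S → 4
  (π[f](R) ⋈[f=b] S) → 3

== RESULT ==
f | b | x
5 | 5 | s
7 | 7 | q
7 | 7 | q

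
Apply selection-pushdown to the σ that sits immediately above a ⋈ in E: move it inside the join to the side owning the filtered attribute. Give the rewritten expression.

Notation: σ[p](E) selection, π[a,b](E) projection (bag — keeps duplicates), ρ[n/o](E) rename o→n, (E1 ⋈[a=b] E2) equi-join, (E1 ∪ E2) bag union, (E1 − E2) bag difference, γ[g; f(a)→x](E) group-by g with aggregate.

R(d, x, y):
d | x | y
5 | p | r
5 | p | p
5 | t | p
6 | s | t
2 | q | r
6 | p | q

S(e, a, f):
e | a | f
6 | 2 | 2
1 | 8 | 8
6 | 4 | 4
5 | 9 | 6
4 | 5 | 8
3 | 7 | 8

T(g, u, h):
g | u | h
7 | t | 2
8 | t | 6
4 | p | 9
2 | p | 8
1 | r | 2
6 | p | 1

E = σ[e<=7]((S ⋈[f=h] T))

σ filters on e, owned by the left side.
E' = (σ[e<=7](S) ⋈[f=h] T)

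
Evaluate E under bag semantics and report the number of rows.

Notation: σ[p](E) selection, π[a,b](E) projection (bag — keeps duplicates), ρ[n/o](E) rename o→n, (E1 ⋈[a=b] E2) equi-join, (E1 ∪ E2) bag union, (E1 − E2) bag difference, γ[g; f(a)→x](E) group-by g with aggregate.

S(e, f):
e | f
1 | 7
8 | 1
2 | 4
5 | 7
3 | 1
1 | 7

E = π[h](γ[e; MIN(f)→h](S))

Subexpression sizes:
  S → 6
  γ[e; MIN(f)→h](S) → 5
  π[h](γ[e; MIN(f)→h](S)) → 5

|E| = 5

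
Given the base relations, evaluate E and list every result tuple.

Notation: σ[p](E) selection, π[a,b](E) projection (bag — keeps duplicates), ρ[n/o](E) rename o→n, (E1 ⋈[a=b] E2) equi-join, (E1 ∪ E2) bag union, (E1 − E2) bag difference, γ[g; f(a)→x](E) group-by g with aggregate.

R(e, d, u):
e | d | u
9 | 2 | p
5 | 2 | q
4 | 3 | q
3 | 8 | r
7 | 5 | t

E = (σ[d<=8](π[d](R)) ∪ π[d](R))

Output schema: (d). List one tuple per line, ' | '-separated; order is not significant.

Subexpression sizes:
  R → 5
  π[d](R) → 5
  σ[d<=8](π[d](R)) → 5
  R → 5
  π[d](R) → 5
  (σ[d<=8](π[d](R)) ∪ π[d](R)) → 10

== RESULT ==
d
2
2
2
2
3
3
5
5
8
8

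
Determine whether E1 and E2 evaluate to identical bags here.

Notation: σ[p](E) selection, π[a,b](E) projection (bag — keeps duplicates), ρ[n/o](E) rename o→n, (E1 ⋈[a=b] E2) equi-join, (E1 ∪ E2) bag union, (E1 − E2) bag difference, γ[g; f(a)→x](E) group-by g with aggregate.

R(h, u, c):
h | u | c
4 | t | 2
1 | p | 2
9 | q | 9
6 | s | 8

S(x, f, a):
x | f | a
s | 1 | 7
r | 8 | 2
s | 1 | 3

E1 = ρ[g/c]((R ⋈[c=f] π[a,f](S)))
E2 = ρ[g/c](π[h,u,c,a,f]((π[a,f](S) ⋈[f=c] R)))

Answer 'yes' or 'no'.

E1 subexpression sizes:
  R → 4
  S → 3
  π[a,f](S) → 3
  (R ⋈[c=f] π[a,f](S)) → 1
  ρ[g/c]((R ⋈[c=f] π[a,f](S))) → 1
E2 subexpression sizes:
  S → 3
  π[a,f](S) → 3
  R → 4
  (π[a,f](S) ⋈[f=c] R) → 1
  π[h,u,c,a,f]((π[a,f](S) ⋈[f=c] R)) → 1
  ρ[g/c](π[h,u,c,a,f]((π[a,f](S) ⋈[f=c] R))) → 1

E1 and E2 produce the same multiset:
h | u | g | a | f
6 | s | 8 | 2 | 8

yes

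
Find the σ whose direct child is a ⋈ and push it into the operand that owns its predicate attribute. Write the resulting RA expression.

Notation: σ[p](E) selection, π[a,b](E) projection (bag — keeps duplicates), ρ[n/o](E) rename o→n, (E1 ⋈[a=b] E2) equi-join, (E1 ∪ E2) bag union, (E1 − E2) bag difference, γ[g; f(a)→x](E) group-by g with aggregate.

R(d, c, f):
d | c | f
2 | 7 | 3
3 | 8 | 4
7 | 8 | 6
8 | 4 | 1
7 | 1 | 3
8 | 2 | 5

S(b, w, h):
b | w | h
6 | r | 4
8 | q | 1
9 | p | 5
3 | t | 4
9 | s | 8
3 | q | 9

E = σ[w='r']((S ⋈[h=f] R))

σ filters on w, owned by the left side.
E' = (σ[w='r'](S) ⋈[h=f] R)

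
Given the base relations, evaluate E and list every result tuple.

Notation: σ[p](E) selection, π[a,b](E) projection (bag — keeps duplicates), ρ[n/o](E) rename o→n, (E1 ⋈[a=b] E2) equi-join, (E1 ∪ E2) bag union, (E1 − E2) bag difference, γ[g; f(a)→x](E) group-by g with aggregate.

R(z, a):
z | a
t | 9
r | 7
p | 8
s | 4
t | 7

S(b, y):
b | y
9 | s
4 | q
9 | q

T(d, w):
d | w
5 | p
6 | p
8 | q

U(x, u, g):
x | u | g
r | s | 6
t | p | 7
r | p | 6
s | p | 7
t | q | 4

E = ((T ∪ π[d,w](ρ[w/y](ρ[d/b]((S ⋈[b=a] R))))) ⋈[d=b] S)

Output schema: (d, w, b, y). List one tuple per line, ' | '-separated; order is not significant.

Subexpression sizes:
  T → 3
  S → 3
  R → 5
  (S ⋈[b=a] R) → 3
  ρ[d/b]((S ⋈[b=a] R)) → 3
  ρ[w/y](ρ[d/b]((S ⋈[b=a] R))) → 3
  π[d,w](ρ[w/y](ρ[d/b]((S ⋈[b=a] R)))) → 3
  (T ∪ π[d,w](ρ[w/y](ρ[d/b]((S ⋈[b=a] R))))) → 6
  S → 3
  ((T ∪ π[d,w](ρ[w/y](ρ[d/b]((S ⋈[b=a] R))))) ⋈[d=b] S) → 5

== RESULT ==
d | w | b | y
4 | q | 4 | q
9 | q | 9 | q
9 | q | 9 | s
9 | s | 9 | q
9 | s | 9 | s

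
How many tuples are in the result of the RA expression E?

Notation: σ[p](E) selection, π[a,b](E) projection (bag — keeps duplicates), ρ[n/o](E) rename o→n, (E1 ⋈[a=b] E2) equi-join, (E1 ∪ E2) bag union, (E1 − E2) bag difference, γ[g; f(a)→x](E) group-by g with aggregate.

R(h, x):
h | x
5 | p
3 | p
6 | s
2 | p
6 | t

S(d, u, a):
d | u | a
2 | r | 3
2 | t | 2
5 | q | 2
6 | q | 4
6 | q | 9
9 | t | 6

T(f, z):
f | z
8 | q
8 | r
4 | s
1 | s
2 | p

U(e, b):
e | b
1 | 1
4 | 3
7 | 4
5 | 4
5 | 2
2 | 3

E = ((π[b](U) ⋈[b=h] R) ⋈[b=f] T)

Per-node cardinality:
  U → 6
  π[b](U) → 6
  R → 5
  (π[b](U) ⋈[b=h] R) → 3
  T → 5
  ((π[b](U) ⋈[b=h] R) ⋈[b=f] T) → 1

|E| = 1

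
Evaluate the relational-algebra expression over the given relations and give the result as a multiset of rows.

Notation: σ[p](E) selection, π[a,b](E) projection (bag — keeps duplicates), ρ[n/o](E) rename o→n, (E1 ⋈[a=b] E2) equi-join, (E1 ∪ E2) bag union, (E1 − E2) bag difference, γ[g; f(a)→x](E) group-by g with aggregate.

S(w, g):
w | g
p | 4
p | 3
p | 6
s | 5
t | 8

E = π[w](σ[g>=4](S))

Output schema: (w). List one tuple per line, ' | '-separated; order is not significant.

Row counts bottom-up:
  S → 5
  σ[g>=4](S) → 4
  π[w](σ[g>=4](S)) → 4

== RESULT ==
w
p
p
s
t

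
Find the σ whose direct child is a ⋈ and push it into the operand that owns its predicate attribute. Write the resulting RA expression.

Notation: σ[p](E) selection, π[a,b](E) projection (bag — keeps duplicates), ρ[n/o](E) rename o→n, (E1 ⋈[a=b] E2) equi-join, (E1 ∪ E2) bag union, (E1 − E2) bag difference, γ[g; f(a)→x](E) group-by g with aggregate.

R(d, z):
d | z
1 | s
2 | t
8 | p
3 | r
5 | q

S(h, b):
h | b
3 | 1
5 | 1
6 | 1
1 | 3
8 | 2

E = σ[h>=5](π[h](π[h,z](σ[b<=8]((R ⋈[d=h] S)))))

σ filters on b, owned by the right side.
E' = σ[h>=5](π[h](π[h,z]((R ⋈[d=h] σ[b<=8](S)))))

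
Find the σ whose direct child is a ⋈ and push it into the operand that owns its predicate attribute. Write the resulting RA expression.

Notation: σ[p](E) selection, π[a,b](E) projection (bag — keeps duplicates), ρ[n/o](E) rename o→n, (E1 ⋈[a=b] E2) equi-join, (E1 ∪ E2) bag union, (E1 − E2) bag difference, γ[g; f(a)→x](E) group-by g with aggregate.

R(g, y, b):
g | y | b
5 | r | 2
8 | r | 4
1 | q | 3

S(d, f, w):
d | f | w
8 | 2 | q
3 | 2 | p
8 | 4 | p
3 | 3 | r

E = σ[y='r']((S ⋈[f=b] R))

σ filters on y, owned by the right side.
E' = (S ⋈[f=b] σ[y='r'](R))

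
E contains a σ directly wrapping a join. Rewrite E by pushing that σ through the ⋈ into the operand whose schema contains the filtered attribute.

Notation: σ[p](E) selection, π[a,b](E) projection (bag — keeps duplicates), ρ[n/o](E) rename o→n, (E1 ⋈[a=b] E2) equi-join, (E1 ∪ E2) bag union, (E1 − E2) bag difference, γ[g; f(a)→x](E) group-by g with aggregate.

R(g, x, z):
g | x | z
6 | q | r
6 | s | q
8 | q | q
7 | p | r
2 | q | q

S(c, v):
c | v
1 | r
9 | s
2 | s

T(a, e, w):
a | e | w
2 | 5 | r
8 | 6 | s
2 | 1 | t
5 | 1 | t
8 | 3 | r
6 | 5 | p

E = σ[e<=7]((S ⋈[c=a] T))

σ filters on e, owned by the right side.
E' = (S ⋈[c=a] σ[e<=7](T))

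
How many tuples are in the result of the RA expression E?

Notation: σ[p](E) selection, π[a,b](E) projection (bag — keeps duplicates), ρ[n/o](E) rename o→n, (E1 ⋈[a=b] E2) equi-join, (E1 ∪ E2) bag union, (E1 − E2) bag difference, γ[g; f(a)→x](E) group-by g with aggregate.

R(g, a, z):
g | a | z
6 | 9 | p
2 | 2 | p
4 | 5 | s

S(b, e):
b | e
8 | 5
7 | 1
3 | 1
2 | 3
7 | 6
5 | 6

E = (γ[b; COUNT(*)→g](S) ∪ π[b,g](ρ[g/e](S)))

Per-node cardinality:
  S → 6
  γ[b; COUNT(*)→g](S) → 5
  S → 6
  ρ[g/e](S) → 6
  π[b,g](ρ[g/e](S)) → 6
  (γ[b; COUNT(*)→g](S) ∪ π[b,g](ρ[g/e](S))) → 11

|E| = 11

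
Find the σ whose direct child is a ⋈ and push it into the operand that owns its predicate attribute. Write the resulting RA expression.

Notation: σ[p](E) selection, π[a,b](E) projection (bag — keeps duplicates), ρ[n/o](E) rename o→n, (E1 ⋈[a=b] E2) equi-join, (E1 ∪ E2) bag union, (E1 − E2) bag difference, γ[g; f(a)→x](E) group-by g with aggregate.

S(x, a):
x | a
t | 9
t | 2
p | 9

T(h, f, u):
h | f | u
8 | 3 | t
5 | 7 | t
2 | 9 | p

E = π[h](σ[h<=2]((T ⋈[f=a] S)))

σ filters on h, owned by the left side.
E' = π[h]((σ[h<=2](T) ⋈[f=a] S))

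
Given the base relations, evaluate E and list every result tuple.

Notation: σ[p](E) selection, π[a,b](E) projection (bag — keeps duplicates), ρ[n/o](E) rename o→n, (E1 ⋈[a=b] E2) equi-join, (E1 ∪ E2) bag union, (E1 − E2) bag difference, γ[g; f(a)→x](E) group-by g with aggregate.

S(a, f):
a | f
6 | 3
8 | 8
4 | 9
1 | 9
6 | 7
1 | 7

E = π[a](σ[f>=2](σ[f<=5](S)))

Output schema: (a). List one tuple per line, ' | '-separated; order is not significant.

Subexpression sizes:
  S → 6
  σ[f<=5](S) → 1
  σ[f>=2](σ[f<=5](S)) → 1
  π[a](σ[f>=2](σ[f<=5](S))) → 1

== RESULT ==
a
6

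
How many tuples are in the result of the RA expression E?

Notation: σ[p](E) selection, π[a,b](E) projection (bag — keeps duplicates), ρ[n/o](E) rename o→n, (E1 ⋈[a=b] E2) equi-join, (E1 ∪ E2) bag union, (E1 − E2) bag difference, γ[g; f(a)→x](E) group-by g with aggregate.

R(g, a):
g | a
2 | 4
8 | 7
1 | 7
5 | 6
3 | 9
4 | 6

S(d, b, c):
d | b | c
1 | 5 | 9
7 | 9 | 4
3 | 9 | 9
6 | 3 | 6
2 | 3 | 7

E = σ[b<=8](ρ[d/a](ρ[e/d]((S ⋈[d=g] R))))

Row counts bottom-up:
  S → 5
  R → 6
  (S ⋈[d=g] R) → 3
  ρ[e/d]((S ⋈[d=g] R)) → 3
  ρ[d/a](ρ[e/d]((S ⋈[d=g] R))) → 3
  σ[b<=8](ρ[d/a](ρ[e/d]((S ⋈[d=g] R)))) → 2

|E| = 2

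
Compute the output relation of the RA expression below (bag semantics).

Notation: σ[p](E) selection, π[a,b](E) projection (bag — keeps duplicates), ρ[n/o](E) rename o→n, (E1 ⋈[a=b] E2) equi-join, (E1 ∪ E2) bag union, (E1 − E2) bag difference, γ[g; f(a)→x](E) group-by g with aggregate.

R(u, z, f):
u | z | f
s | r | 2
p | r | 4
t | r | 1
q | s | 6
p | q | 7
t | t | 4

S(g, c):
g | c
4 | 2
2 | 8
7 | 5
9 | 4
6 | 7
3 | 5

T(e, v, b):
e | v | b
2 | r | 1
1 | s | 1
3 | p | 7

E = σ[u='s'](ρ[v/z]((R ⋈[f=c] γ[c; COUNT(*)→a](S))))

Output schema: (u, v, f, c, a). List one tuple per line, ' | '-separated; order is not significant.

Subexpression sizes:
  R → 6
  S → 6
  γ[c; COUNT(*)→a](S) → 5
  (R ⋈[f=c] γ[c; COUNT(*)→a](S)) → 4
  ρ[v/z]((R ⋈[f=c] γ[c; COUNT(*)→a](S))) → 4
  σ[u='s'](ρ[v/z]((R ⋈[f=c] γ[c; COUNT(*)→a](S)))) → 1

== RESULT ==
u | v | f | c | a
s | r | 2 | 2 | 1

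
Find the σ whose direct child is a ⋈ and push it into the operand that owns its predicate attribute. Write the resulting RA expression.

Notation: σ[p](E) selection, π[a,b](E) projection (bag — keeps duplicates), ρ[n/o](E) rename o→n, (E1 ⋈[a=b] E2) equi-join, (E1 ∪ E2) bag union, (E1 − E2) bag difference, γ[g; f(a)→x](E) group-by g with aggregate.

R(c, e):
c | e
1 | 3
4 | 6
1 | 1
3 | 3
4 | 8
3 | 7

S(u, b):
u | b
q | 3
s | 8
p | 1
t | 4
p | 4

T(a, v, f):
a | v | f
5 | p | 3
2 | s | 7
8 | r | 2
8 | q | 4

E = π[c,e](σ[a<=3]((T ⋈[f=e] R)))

σ filters on a, owned by the left side.
E' = π[c,e]((σ[a<=3](T) ⋈[f=e] R))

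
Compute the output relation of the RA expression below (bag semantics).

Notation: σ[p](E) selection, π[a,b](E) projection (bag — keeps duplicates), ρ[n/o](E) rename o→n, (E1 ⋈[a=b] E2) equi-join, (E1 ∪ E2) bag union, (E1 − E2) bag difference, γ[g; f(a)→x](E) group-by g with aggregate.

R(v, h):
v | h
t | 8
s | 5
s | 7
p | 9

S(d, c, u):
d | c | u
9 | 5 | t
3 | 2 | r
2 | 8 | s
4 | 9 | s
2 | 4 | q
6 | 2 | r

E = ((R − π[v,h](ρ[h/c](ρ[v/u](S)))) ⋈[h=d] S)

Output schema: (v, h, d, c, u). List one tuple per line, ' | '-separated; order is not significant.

Per-node cardinality:
  R → 4
  S → 6
  ρ[v/u](S) → 6
  ρ[h/c](ρ[v/u](S)) → 6
  π[v,h](ρ[h/c](ρ[v/u](S))) → 6
  (R − π[v,h](ρ[h/c](ρ[v/u](S)))) → 4
  S → 6
  ((R − π[v,h](ρ[h/c](ρ[v/u](S)))) ⋈[h=d] S) → 1

== RESULT ==
v | h | d | c | u
p | 9 | 9 | 5 | t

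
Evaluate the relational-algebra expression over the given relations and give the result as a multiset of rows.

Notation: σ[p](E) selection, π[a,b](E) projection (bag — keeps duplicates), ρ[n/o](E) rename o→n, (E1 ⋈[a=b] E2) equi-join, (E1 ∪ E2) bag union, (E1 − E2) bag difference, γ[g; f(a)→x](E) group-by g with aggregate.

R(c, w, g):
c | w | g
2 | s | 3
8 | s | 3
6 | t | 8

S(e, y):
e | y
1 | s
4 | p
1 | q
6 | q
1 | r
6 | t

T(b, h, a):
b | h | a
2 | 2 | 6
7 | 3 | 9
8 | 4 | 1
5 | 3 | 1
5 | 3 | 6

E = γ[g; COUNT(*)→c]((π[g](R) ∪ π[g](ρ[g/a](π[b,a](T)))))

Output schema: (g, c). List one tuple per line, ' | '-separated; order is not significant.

Per-node cardinality:
  R → 3
  π[g](R) → 3
  T → 5
  π[b,a](T) → 5
  ρ[g/a](π[b,a](T)) → 5
  π[g](ρ[g/a](π[b,a](T))) → 5
  (π[g](R) ∪ π[g](ρ[g/a](π[b,a](T)))) → 8
  γ[g; COUNT(*)→c]((π[g](R) ∪ π[g](ρ[g/a](π[b,a](T))))) → 5

== RESULT ==
g | c
1 | 2
3 | 2
6 | 2
8 | 1
9 | 1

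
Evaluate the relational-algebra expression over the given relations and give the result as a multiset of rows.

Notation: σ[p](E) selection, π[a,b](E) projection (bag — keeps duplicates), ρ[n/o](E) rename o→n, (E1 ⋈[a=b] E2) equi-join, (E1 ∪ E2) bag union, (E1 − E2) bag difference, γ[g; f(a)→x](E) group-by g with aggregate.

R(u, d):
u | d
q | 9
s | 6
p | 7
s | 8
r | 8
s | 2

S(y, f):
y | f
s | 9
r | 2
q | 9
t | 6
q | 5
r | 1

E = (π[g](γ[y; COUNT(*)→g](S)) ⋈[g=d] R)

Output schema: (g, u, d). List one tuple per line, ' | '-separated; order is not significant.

Per-node cardinality:
  S → 6
  γ[y; COUNT(*)→g](S) → 4
  π[g](γ[y; COUNT(*)→g](S)) → 4
  R → 6
  (π[g](γ[y; COUNT(*)→g](S)) ⋈[g=d] R) → 2

== RESULT ==
g | u | d
2 | s | 2
2 | s | 2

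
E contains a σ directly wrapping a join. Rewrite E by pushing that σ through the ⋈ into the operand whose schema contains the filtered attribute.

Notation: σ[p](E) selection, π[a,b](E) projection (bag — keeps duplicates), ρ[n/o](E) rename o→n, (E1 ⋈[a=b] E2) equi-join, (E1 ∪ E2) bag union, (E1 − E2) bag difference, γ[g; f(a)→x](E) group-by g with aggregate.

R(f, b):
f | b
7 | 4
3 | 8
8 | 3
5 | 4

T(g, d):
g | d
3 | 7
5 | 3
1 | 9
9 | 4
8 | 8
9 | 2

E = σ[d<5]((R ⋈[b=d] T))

σ filters on d, owned by the right side.
E' = (R ⋈[b=d] σ[d<5](T))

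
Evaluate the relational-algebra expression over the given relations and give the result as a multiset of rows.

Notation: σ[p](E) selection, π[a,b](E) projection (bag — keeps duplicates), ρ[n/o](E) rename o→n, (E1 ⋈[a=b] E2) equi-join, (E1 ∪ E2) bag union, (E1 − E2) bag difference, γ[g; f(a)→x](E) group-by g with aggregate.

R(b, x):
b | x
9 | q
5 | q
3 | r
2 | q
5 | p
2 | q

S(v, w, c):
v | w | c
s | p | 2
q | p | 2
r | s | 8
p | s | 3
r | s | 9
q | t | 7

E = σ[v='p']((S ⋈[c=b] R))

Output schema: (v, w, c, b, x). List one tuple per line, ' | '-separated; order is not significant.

Subexpression sizes:
  S → 6
  R → 6
  (S ⋈[c=b] R) → 6
  σ[v='p']((S ⋈[c=b] R)) → 1

== RESULT ==
v | w | c | b | x
p | s | 3 | 3 | r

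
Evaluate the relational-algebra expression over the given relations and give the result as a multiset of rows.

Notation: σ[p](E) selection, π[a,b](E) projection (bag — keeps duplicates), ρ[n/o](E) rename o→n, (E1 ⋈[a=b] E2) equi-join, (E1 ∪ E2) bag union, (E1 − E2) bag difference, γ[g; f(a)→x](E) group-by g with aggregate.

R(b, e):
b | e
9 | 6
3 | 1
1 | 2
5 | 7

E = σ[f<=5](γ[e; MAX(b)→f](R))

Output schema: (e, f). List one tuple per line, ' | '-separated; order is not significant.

Per-node cardinality:
  R → 4
  γ[e; MAX(b)→f](R) → 4
  σ[f<=5](γ[e; MAX(b)→f](R)) → 3

== RESULT ==
e | f
1 | 3
2 | 1
7 | 5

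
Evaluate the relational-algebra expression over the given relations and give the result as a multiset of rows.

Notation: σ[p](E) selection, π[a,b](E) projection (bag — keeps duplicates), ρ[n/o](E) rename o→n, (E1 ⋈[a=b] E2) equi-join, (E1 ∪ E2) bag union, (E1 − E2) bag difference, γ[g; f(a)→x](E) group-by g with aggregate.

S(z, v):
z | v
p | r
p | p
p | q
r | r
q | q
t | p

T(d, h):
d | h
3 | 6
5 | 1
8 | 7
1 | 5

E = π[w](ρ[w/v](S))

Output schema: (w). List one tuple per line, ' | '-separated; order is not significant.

Per-node cardinality:
  S → 6
  ρ[w/v](S) → 6
  π[w](ρ[w/v](S)) → 6

== RESULT ==
w
p
p
q
q
r
r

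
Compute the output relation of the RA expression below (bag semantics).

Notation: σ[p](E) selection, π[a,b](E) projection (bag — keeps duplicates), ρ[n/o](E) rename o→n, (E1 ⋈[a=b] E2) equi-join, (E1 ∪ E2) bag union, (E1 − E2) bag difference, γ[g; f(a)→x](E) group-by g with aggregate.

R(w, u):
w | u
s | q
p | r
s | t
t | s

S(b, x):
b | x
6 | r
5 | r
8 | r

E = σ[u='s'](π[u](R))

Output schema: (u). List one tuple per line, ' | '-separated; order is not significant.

Subexpression sizes:
  R → 4
  π[u](R) → 4
  σ[u='s'](π[u](R)) → 1

== RESULT ==
u
s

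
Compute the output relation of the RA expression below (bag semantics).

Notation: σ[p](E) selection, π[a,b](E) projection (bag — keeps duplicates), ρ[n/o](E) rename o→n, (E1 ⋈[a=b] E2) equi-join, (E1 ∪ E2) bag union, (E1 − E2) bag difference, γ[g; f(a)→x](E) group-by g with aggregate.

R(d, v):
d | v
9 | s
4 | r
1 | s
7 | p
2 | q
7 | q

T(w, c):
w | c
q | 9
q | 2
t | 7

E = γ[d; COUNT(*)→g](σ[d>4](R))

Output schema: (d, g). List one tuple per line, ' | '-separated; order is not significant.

Stepwise |·|:
  R → 6
  σ[d>4](R) → 3
  γ[d; COUNT(*)→g](σ[d>4](R)) → 2

== RESULT ==
d | g
7 | 2
9 | 1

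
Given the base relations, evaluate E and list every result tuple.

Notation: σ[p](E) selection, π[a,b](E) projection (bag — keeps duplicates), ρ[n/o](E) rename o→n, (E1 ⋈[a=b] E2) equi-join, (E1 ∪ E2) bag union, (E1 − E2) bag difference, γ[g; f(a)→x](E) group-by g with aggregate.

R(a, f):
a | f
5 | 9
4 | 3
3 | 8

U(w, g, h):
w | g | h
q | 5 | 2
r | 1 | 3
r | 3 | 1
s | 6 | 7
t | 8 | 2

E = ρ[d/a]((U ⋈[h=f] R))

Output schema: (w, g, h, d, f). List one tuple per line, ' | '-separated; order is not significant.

Subexpression sizes:
  U → 5
  R → 3
  (U ⋈[h=f] R) → 1
  ρ[d/a]((U ⋈[h=f] R)) → 1

== RESULT ==
w | g | h | d | f
r | 1 | 3 | 4 | 3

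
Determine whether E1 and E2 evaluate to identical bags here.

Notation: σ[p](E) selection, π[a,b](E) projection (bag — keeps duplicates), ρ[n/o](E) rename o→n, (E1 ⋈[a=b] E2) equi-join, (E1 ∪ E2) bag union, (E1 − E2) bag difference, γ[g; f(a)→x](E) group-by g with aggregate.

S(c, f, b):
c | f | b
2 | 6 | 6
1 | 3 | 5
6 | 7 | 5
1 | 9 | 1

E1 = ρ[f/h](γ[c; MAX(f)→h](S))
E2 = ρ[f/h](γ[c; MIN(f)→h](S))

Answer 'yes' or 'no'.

E1 subexpression sizes:
  S → 4
  γ[c; MAX(f)→h](S) → 3
  ρ[f/h](γ[c; MAX(f)→h](S)) → 3
E2 subexpression sizes:
  S → 4
  γ[c; MIN(f)→h](S) → 3
  ρ[f/h](γ[c; MIN(f)→h](S)) → 3

E1 result:
c | f
1 | 9
2 | 6
6 | 7
E2 result:
c | f
1 | 3
2 | 6
6 | 7
Witness: (1, 3) appears 0× in E1 but 1× in E2.

no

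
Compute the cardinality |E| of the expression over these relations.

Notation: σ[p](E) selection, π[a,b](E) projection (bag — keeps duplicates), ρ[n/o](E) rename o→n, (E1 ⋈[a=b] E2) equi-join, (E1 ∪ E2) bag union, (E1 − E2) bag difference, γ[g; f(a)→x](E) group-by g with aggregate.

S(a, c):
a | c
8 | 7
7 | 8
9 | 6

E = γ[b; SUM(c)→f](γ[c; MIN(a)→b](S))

Per-node cardinality:
  S → 3
  γ[c; MIN(a)→b](S) → 3
  γ[b; SUM(c)→f](γ[c; MIN(a)→b](S)) → 3

|E| = 3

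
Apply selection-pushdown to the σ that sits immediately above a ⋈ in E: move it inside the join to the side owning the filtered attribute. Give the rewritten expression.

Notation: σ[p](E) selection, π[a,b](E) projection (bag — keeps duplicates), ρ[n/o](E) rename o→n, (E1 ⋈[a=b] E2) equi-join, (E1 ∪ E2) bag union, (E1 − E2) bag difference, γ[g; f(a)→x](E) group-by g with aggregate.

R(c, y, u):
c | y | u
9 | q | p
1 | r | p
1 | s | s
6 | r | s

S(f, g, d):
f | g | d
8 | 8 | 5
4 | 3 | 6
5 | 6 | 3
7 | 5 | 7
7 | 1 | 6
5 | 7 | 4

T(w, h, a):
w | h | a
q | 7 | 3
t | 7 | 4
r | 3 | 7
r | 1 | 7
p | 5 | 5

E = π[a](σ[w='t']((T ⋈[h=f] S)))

σ filters on w, owned by the left side.
E' = π[a]((σ[w='t'](T) ⋈[h=f] S))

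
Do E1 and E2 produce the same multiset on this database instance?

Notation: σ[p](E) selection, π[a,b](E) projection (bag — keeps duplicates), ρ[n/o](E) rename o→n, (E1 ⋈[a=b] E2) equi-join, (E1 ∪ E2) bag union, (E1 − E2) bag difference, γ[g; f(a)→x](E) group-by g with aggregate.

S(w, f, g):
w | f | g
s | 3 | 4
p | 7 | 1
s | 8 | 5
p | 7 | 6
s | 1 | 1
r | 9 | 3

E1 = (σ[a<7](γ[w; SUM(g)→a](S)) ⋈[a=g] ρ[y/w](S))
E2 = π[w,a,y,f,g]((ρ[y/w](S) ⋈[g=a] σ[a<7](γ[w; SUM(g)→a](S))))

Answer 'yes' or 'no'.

E1 stepwise |·|:
  S → 6
  γ[w; SUM(g)→a](S) → 3
  σ[a<7](γ[w; SUM(g)→a](S)) → 1
  S → 6
  ρ[y/w](S) → 6
  (σ[a<7](γ[w; SUM(g)→a](S)) ⋈[a=g] ρ[y/w](S)) → 1
E2 stepwise |·|:
  S → 6
  ρ[y/w](S) → 6
  S → 6
  γ[w; SUM(g)→a](S) → 3
  σ[a<7](γ[w; SUM(g)→a](S)) → 1
  (ρ[y/w](S) ⋈[g=a] σ[a<7](γ[w; SUM(g)→a](S))) → 1
  π[w,a,y,f,g]((ρ[y/w](S) ⋈[g=a] σ[a<7](γ[w; SUM(g)→a](S)))) → 1

E1 and E2 produce the same multiset:
w | a | y | f | g
r | 3 | r | 9 | 3

yes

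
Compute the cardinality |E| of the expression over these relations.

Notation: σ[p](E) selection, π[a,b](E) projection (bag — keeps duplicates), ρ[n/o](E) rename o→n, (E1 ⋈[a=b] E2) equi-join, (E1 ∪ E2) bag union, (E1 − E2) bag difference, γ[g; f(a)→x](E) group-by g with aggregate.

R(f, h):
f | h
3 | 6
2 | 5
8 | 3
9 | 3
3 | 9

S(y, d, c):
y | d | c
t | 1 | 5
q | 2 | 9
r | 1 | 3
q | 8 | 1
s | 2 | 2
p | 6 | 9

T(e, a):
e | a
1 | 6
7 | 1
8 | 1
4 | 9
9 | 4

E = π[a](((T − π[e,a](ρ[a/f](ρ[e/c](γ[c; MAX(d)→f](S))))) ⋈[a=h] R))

Per-node cardinality:
  T → 5
  S → 6
  γ[c; MAX(d)→f](S) → 5
  ρ[e/c](γ[c; MAX(d)→f](S)) → 5
  ρ[a/f](ρ[e/c](γ[c; MAX(d)→f](S))) → 5
  π[e,a](ρ[a/f](ρ[e/c](γ[c; MAX(d)→f](S)))) → 5
  (T − π[e,a](ρ[a/f](ρ[e/c](γ[c; MAX(d)→f](S))))) → 5
  R → 5
  ((T − π[e,a](ρ[a/f](ρ[e/c](γ[c; MAX(d)→f](S))))) ⋈[a=h] R) → 2
  π[a](((T − π[e,a](ρ[a/f](ρ[e/c](γ[c; MAX(d)→f](S))))) ⋈[a=h] R)) → 2

|E| = 2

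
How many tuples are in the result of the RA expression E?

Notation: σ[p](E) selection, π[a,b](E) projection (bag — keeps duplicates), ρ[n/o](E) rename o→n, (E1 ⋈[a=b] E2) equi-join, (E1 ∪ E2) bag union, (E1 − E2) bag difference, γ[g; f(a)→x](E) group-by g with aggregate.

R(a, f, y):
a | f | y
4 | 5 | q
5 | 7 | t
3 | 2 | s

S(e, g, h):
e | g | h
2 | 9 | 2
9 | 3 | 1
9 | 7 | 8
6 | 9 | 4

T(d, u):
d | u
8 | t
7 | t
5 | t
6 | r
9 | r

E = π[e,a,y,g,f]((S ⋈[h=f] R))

Subexpression sizes:
  S → 4
  R → 3
  (S ⋈[h=f] R) → 1
  π[e,a,y,g,f]((S ⋈[h=f] R)) → 1

|E| = 1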